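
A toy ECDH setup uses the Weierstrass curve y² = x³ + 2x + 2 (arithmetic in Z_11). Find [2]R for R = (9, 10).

tangent at (9, 10): λ = (3·9² + 2)/(2·10) ≡ 3/9. 9⁻¹ ≡ 5 (mod 11), so λ ≡ 3·5 ≡ 4.
  x = λ² - 9 - 9 = 16 - 18 ≡ 9; y = λ·(9 - 9) - 10 ≡ 1. → (9, 1)

(9, 1)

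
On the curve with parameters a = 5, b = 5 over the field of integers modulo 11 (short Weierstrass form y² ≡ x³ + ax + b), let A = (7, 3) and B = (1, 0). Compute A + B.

(7, 3) + (1, 0). λ = (0 - 3)/(1 - 7) ≡ 8/5 mod 11. 5⁻¹ ≡ 9 (mod 11) since 5·9 = 45 ≡ 1, so λ ≡ 6.
  x = λ² - 7 - 1 = 36 - 8 ≡ 6; y = λ·(7 - 6) - 3 ≡ 3. → (6, 3)

(6, 3)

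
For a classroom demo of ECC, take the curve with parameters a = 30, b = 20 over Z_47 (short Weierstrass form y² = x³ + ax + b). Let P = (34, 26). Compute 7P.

Double-and-add on 7 = (111)₂. Start with P = (34, 26) for the leading 1-bit.
double: tangent at (34, 26): λ = (3·34² + 30)/(2·26) ≡ 20/5. 5⁻¹ ≡ 19 (mod 47), so λ ≡ 20·19 ≡ 4.
  x = λ² - 34 - 34 = 16 - 68 ≡ 42; y = λ·(34 - 42) - 26 ≡ 36. → (42, 36)
add P: (42, 36) + (34, 26). λ = (26 - 36)/(34 - 42) ≡ 37/39 mod 47. 39⁻¹ ≡ 41 (mod 47) since 39·41 = 1599 ≡ 1, so λ ≡ 13.
  x = λ² - 42 - 34 = 169 - 76 ≡ 46; y = λ·(42 - 46) - 36 ≡ 6. → (46, 6)
double: tangent at (46, 6): λ = (3·46² + 30)/(2·6) ≡ 33/12. 12⁻¹ ≡ 4 (mod 47) since 12·4 = 48 ≡ 1, so λ ≡ 33·4 ≡ 38.
  x = λ² - 46 - 46 = 1444 - 92 ≡ 36; y = λ·(46 - 36) - 6 ≡ 45. → (36, 45)
add P: (36, 45) + (34, 26). λ = (26 - 45)/(34 - 36) ≡ 28/45 mod 47. 45⁻¹ ≡ 23 (mod 47), so λ ≡ 33.
  x = λ² - 36 - 34 = 1089 - 70 ≡ 32; y = λ·(36 - 32) - 45 ≡ 40. → (32, 40)

(32, 40)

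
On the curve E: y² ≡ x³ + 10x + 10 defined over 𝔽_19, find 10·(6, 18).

(11, 11)

Write G = (6, 18).
Repeated addition: build up to 10G.
2G: tangent at (6, 18): λ = (3·6² + 10)/(2·18) ≡ 4/17. 17⁻¹ ≡ 9 (mod 19), so λ ≡ 4·9 ≡ 17.
  x = λ² - 6 - 6 = 289 - 12 ≡ 11; y = λ·(6 - 11) - 18 ≡ 11. → (11, 11)
3G: (11, 11) + (6, 18). λ = (18 - 11)/(6 - 11) ≡ 7/14 mod 19. 14⁻¹ ≡ 15 (mod 19) since 14·15 = 210 ≡ 1, so λ ≡ 10.
  x = λ² - 11 - 6 = 100 - 17 ≡ 7; y = λ·(11 - 7) - 11 ≡ 10. → (7, 10)
4G: (7, 10) + (6, 18). λ = (18 - 10)/(6 - 7) ≡ 8/18 mod 19. 18⁻¹ ≡ 18 (mod 19), so λ ≡ 11.
  x = λ² - 7 - 6 = 121 - 13 ≡ 13; y = λ·(7 - 13) - 10 ≡ 0. → (13, 0)
5G: (13, 0) + (6, 18). λ = (18 - 0)/(6 - 13) ≡ 18/12 mod 19. 12⁻¹ ≡ 8 (mod 19), so λ ≡ 11.
  x = λ² - 13 - 6 = 121 - 19 ≡ 7; y = λ·(13 - 7) - 0 ≡ 9. → (7, 9)
6G: (7, 9) + (6, 18). λ = (18 - 9)/(6 - 7) ≡ 9/18 mod 19. 18⁻¹ ≡ 18 (mod 19), so λ ≡ 10.
  x = λ² - 7 - 6 = 100 - 13 ≡ 11; y = λ·(7 - 11) - 9 ≡ 8. → (11, 8)
7G: (11, 8) + (6, 18). λ = (18 - 8)/(6 - 11) ≡ 10/14 mod 19. 14⁻¹ ≡ 15 (mod 19) since 14·15 = 210 ≡ 1, so λ ≡ 17.
  x = λ² - 11 - 6 = 289 - 17 ≡ 6; y = λ·(11 - 6) - 8 ≡ 1. → (6, 1)
8G: (6, 1) + (6, 18): same x and y₁ ≡ -y₂, so the sum is O.
9G: O + (6, 18) = (6, 18) (identity).
10G: tangent at (6, 18): λ = (3·6² + 10)/(2·18) ≡ 4/17. 17⁻¹ ≡ 9 (mod 19), so λ ≡ 4·9 ≡ 17.
  x = λ² - 6 - 6 = 289 - 12 ≡ 11; y = λ·(6 - 11) - 18 ≡ 11. → (11, 11)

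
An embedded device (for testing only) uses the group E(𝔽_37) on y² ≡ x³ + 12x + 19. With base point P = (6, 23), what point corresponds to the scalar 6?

Repeated addition: build up to 6P.
2P: tangent at (6, 23): λ = (3·6² + 12)/(2·23) ≡ 9/9. 9⁻¹ ≡ 33 (mod 37), so λ ≡ 9·33 ≡ 1.
  x = λ² - 6 - 6 = 1 - 12 ≡ 26; y = λ·(6 - 26) - 23 ≡ 31. → (26, 31)
3P: (26, 31) + (6, 23). λ = (23 - 31)/(6 - 26) ≡ 29/17 mod 37. 17⁻¹ ≡ 24 (mod 37), so λ ≡ 30.
  x = λ² - 26 - 6 = 900 - 32 ≡ 17; y = λ·(26 - 17) - 31 ≡ 17. → (17, 17)
4P: (17, 17) + (6, 23). λ = (23 - 17)/(6 - 17) ≡ 6/26 mod 37. 26⁻¹ ≡ 10 (mod 37), so λ ≡ 23.
  x = λ² - 17 - 6 = 529 - 23 ≡ 25; y = λ·(17 - 25) - 17 ≡ 21. → (25, 21)
5P: (25, 21) + (6, 23). λ = (23 - 21)/(6 - 25) ≡ 2/18 mod 37. 18⁻¹ ≡ 35 (mod 37) since 18·35 = 630 ≡ 1, so λ ≡ 33.
  x = λ² - 25 - 6 = 1089 - 31 ≡ 22; y = λ·(25 - 22) - 21 ≡ 4. → (22, 4)
6P: (22, 4) + (6, 23). λ = (23 - 4)/(6 - 22) ≡ 19/21 mod 37. 21⁻¹ ≡ 30 (mod 37), so λ ≡ 15.
  x = λ² - 22 - 6 = 225 - 28 ≡ 12; y = λ·(22 - 12) - 4 ≡ 35. → (12, 35)

(12, 35)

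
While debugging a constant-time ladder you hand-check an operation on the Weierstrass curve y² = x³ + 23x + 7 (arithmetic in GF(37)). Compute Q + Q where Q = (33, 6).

tangent at (33, 6): λ = (3·33² + 23)/(2·6) ≡ 34/12. 12⁻¹ ≡ 34 (mod 37), so λ ≡ 34·34 ≡ 9.
  x = λ² - 33 - 33 = 81 - 66 ≡ 15; y = λ·(33 - 15) - 6 ≡ 8. → (15, 8)

(15, 8)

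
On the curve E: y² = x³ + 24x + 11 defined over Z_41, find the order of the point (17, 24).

2P: tangent at (17, 24): λ = (3·17² + 24)/(2·24) ≡ 30/7. 7⁻¹ ≡ 6 (mod 41), so λ ≡ 30·6 ≡ 16.
  x = λ² - 17 - 17 = 256 - 34 ≡ 17; y = λ·(17 - 17) - 24 ≡ 17. → (17, 17)
3P: (17, 17) + (17, 24): same x and y₁ ≡ -y₂, so the sum is the point at infinity.
3P = the point at infinity, so the order is 3.

3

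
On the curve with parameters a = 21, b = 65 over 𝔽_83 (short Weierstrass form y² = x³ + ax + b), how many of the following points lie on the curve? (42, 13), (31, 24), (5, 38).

1

(42, 13): 13² ≡ 3, rhs ≡ 3 → on.
(31, 24): 24² ≡ 78, rhs ≡ 46 → off.
(5, 38): 38² ≡ 33, rhs ≡ 46 → off.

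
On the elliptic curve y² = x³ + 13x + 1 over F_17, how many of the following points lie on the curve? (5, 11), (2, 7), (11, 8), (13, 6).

1

(5, 11): 11² ≡ 2, rhs ≡ 4 → off.
(2, 7): 7² ≡ 15, rhs ≡ 1 → off.
(11, 8): 8² ≡ 13, rhs ≡ 13 → on.
(13, 6): 6² ≡ 2, rhs ≡ 4 → off.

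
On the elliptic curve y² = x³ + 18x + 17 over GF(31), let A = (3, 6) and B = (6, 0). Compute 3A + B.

(20, 21)

First 3A:
Repeated addition: build up to 3A.
2A: tangent at (3, 6): λ = (3·3² + 18)/(2·6) ≡ 14/12. 12⁻¹ ≡ 13 (mod 31) since 12·13 = 156 ≡ 1, so λ ≡ 14·13 ≡ 27.
  x = λ² - 3 - 3 = 729 - 6 ≡ 10; y = λ·(3 - 10) - 6 ≡ 22. → (10, 22)
3A: (10, 22) + (3, 6). λ = (6 - 22)/(3 - 10) ≡ 15/24 mod 31. 24⁻¹ ≡ 22 (mod 31) since 24·22 = 528 ≡ 1, so λ ≡ 20.
  x = λ² - 10 - 3 = 400 - 13 ≡ 15; y = λ·(10 - 15) - 22 ≡ 2. → (15, 2)
3A = (15, 2).
Finally 3A + B:
(15, 2) + (6, 0). λ = (0 - 2)/(6 - 15) ≡ 29/22 mod 31. 22⁻¹ ≡ 24 (mod 31) since 22·24 = 528 ≡ 1, so λ ≡ 14.
  x = λ² - 15 - 6 = 196 - 21 ≡ 20; y = λ·(15 - 20) - 2 ≡ 21. → (20, 21)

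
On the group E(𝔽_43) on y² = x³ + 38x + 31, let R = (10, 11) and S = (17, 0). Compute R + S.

(29, 25)

(10, 11) + (17, 0). λ = (0 - 11)/(17 - 10) ≡ 32/7 mod 43. 7⁻¹ ≡ 37 (mod 43) since 7·37 = 259 ≡ 1, so λ ≡ 23.
  x = λ² - 10 - 17 = 529 - 27 ≡ 29; y = λ·(10 - 29) - 11 ≡ 25. → (29, 25)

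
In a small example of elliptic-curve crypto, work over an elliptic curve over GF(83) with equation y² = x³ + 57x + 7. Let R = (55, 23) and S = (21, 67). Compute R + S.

(44, 36)

(55, 23) + (21, 67). λ = (67 - 23)/(21 - 55) ≡ 44/49 mod 83. 49⁻¹ ≡ 61 (mod 83) since 49·61 = 2989 ≡ 1, so λ ≡ 28.
  x = λ² - 55 - 21 = 784 - 76 ≡ 44; y = λ·(55 - 44) - 23 ≡ 36. → (44, 36)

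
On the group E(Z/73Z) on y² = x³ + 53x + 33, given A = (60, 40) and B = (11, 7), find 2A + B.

First 2A:
Repeated addition: build up to 2A.
2A: tangent at (60, 40): λ = (3·60² + 53)/(2·40) ≡ 49/7. 7⁻¹ ≡ 21 (mod 73) since 7·21 = 147 ≡ 1, so λ ≡ 49·21 ≡ 7.
  x = λ² - 60 - 60 = 49 - 120 ≡ 2; y = λ·(60 - 2) - 40 ≡ 1. → (2, 1)
2A = (2, 1).
Finally 2A + B:
(2, 1) + (11, 7). λ = (7 - 1)/(11 - 2) ≡ 6/9 mod 73. 9⁻¹ ≡ 65 (mod 73), so λ ≡ 25.
  x = λ² - 2 - 11 = 625 - 13 ≡ 28; y = λ·(2 - 28) - 1 ≡ 6. → (28, 6)

(28, 6)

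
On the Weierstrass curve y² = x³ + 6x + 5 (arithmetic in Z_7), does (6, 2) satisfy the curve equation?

no

y² = 2² ≡ 4; x³ + 6x + 5 = 257 ≡ 5 (mod 7). 4 ≠ 5.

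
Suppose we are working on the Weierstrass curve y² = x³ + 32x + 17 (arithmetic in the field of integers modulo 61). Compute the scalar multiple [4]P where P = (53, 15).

Repeated addition: build up to 4P.
2P: tangent at (53, 15): λ = (3·53² + 32)/(2·15) ≡ 41/30. 30⁻¹ ≡ 59 (mod 61), so λ ≡ 41·59 ≡ 40.
  x = λ² - 53 - 53 = 1600 - 106 ≡ 30; y = λ·(53 - 30) - 15 ≡ 51. → (30, 51)
3P: (30, 51) + (53, 15). λ = (15 - 51)/(53 - 30) ≡ 25/23 mod 61. 23⁻¹ ≡ 8 (mod 61) since 23·8 = 184 ≡ 1, so λ ≡ 17.
  x = λ² - 30 - 53 = 289 - 83 ≡ 23; y = λ·(30 - 23) - 51 ≡ 7. → (23, 7)
4P: (23, 7) + (53, 15). λ = (15 - 7)/(53 - 23) ≡ 8/30 mod 61. 30⁻¹ ≡ 59 (mod 61), so λ ≡ 45.
  x = λ² - 23 - 53 = 2025 - 76 ≡ 58; y = λ·(23 - 58) - 7 ≡ 4. → (58, 4)

(58, 4)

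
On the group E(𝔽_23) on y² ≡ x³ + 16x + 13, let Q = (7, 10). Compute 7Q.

Double-and-add on 7 = (111)₂. Start with Q = (7, 10) for the leading 1-bit.
double: tangent at (7, 10): λ = (3·7² + 16)/(2·10) ≡ 2/20. 20⁻¹ ≡ 15 (mod 23) since 20·15 = 300 ≡ 1, so λ ≡ 2·15 ≡ 7.
  x = λ² - 7 - 7 = 49 - 14 ≡ 12; y = λ·(7 - 12) - 10 ≡ 1. → (12, 1)
add Q: (12, 1) + (7, 10). λ = (10 - 1)/(7 - 12) ≡ 9/18 mod 23. 18⁻¹ ≡ 9 (mod 23), so λ ≡ 12.
  x = λ² - 12 - 7 = 144 - 19 ≡ 10; y = λ·(12 - 10) - 1 ≡ 0. → (10, 0)
double: (10, 0) + (10, 0): same x and y₁ ≡ -y₂, so the sum is O.
add Q: O + (7, 10) = (7, 10) (identity).

(7, 10)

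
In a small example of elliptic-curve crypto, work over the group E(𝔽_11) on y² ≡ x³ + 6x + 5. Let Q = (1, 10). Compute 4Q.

Double-and-add on 4 = (100)₂. Start with Q = (1, 10) for the leading 1-bit.
double: tangent at (1, 10): λ = (3·1² + 6)/(2·10) ≡ 9/9. 9⁻¹ ≡ 5 (mod 11), so λ ≡ 9·5 ≡ 1.
  x = λ² - 1 - 1 = 1 - 2 ≡ 10; y = λ·(1 - 10) - 10 ≡ 3. → (10, 3)
double: tangent at (10, 3): λ = (3·10² + 6)/(2·3) ≡ 9/6. 6⁻¹ ≡ 2 (mod 11) since 6·2 = 12 ≡ 1, so λ ≡ 9·2 ≡ 7.
  x = λ² - 10 - 10 = 49 - 20 ≡ 7; y = λ·(10 - 7) - 3 ≡ 7. → (7, 7)

(7, 7)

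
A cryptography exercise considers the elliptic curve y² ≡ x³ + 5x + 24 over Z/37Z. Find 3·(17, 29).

Write G = (17, 29).
Repeated addition: build up to 3G.
2G: tangent at (17, 29): λ = (3·17² + 5)/(2·29) ≡ 21/21. 21⁻¹ ≡ 30 (mod 37), so λ ≡ 21·30 ≡ 1.
  x = λ² - 17 - 17 = 1 - 34 ≡ 4; y = λ·(17 - 4) - 29 ≡ 21. → (4, 21)
3G: (4, 21) + (17, 29). λ = (29 - 21)/(17 - 4) ≡ 8/13 mod 37. 13⁻¹ ≡ 20 (mod 37), so λ ≡ 12.
  x = λ² - 4 - 17 = 144 - 21 ≡ 12; y = λ·(4 - 12) - 21 ≡ 31. → (12, 31)

(12, 31)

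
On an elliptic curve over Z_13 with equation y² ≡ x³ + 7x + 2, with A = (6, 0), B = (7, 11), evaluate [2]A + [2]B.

First 2A:
Repeated addition: build up to 2A.
2A: (6, 0) + (6, 0): same x and y₁ ≡ -y₂, so the sum is 𝒪.
2A = 𝒪.
Next 2B:
Repeated addition: build up to 2B.
2B: tangent at (7, 11): λ = (3·7² + 7)/(2·11) ≡ 11/9. 9⁻¹ ≡ 3 (mod 13), so λ ≡ 11·3 ≡ 7.
  x = λ² - 7 - 7 = 49 - 14 ≡ 9; y = λ·(7 - 9) - 11 ≡ 1. → (9, 1)
2B = (9, 1).
Finally 2A + 2B:
𝒪 + (9, 1) = (9, 1) (identity).

(9, 1)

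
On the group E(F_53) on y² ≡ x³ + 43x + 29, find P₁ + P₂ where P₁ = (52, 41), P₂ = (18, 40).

(20, 41)

(52, 41) + (18, 40). λ = (40 - 41)/(18 - 52) ≡ 52/19 mod 53. 19⁻¹ ≡ 14 (mod 53), so λ ≡ 39.
  x = λ² - 52 - 18 = 1521 - 70 ≡ 20; y = λ·(52 - 20) - 41 ≡ 41. → (20, 41)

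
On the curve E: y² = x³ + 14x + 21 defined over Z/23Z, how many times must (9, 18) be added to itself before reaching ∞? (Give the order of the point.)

2P: tangent at (9, 18): λ = (3·9² + 14)/(2·18) ≡ 4/13. 13⁻¹ ≡ 16 (mod 23), so λ ≡ 4·16 ≡ 18.
  x = λ² - 9 - 9 = 324 - 18 ≡ 7; y = λ·(9 - 7) - 18 ≡ 18. → (7, 18)
3P: (7, 18) + (9, 18). λ = (18 - 18)/(9 - 7) ≡ 0/2 mod 23. 2⁻¹ ≡ 12 (mod 23), so λ ≡ 0.
  x = λ² - 7 - 9 = 0 - 16 ≡ 7; y = λ·(7 - 7) - 18 ≡ 5. → (7, 5)
4P: (7, 5) + (9, 18). λ = (18 - 5)/(9 - 7) ≡ 13/2 mod 23. 2⁻¹ ≡ 12 (mod 23), so λ ≡ 18.
  x = λ² - 7 - 9 = 324 - 16 ≡ 9; y = λ·(7 - 9) - 5 ≡ 5. → (9, 5)
5P: (9, 5) + (9, 18): same x and y₁ ≡ -y₂, so the sum is ∞.
5P = ∞, so the order is 5.

5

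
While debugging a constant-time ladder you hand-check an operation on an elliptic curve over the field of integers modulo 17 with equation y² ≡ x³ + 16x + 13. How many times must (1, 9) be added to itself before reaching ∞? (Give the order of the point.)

9

2P: tangent at (1, 9): λ = (3·1² + 16)/(2·9) ≡ 2/1. 1⁻¹ ≡ 1 (mod 17), so λ ≡ 2·1 ≡ 2.
  x = λ² - 1 - 1 = 4 - 2 ≡ 2; y = λ·(1 - 2) - 9 ≡ 6. → (2, 6)
3P: (2, 6) + (1, 9). λ = (9 - 6)/(1 - 2) ≡ 3/16 mod 17. 16⁻¹ ≡ 16 (mod 17), so λ ≡ 14.
  x = λ² - 2 - 1 = 196 - 3 ≡ 6; y = λ·(2 - 6) - 6 ≡ 6. → (6, 6)
4P: (6, 6) + (1, 9). λ = (9 - 6)/(1 - 6) ≡ 3/12 mod 17. 12⁻¹ ≡ 10 (mod 17), so λ ≡ 13.
  x = λ² - 6 - 1 = 169 - 7 ≡ 9; y = λ·(6 - 9) - 6 ≡ 6. → (9, 6)
5P: (9, 6) + (1, 9). λ = (9 - 6)/(1 - 9) ≡ 3/9 mod 17. 9⁻¹ ≡ 2 (mod 17), so λ ≡ 6.
  x = λ² - 9 - 1 = 36 - 10 ≡ 9; y = λ·(9 - 9) - 6 ≡ 11. → (9, 11)
6P: (9, 11) + (1, 9). λ = (9 - 11)/(1 - 9) ≡ 15/9 mod 17. 9⁻¹ ≡ 2 (mod 17) since 9·2 = 18 ≡ 1, so λ ≡ 13.
  x = λ² - 9 - 1 = 169 - 10 ≡ 6; y = λ·(9 - 6) - 11 ≡ 11. → (6, 11)
7P: (6, 11) + (1, 9). λ = (9 - 11)/(1 - 6) ≡ 15/12 mod 17. 12⁻¹ ≡ 10 (mod 17) since 12·10 = 120 ≡ 1, so λ ≡ 14.
  x = λ² - 6 - 1 = 196 - 7 ≡ 2; y = λ·(6 - 2) - 11 ≡ 11. → (2, 11)
8P: (2, 11) + (1, 9). λ = (9 - 11)/(1 - 2) ≡ 15/16 mod 17. 16⁻¹ ≡ 16 (mod 17) since 16·16 = 256 ≡ 1, so λ ≡ 2.
  x = λ² - 2 - 1 = 4 - 3 ≡ 1; y = λ·(2 - 1) - 11 ≡ 8. → (1, 8)
9P: (1, 8) + (1, 9): same x and y₁ ≡ -y₂, so the sum is ∞.
9P = ∞, so the order is 9.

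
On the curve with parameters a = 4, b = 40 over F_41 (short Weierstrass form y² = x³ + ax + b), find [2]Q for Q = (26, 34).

tangent at (26, 34): λ = (3·26² + 4)/(2·34) ≡ 23/27. 27⁻¹ ≡ 38 (mod 41), so λ ≡ 23·38 ≡ 13.
  x = λ² - 26 - 26 = 169 - 52 ≡ 35; y = λ·(26 - 35) - 34 ≡ 13. → (35, 13)

(35, 13)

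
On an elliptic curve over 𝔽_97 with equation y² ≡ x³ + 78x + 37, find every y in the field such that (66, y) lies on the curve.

x³ + 78x + 37 = 292681 ≡ 32 (mod 97).
Square roots of 32 mod 97: 41 and 56 (since 41² = 1681 ≡ 32).

41, 56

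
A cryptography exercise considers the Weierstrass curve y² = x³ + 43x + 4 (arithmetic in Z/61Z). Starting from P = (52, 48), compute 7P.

Double-and-add on 7 = (111)₂. Start with P = (52, 48) for the leading 1-bit.
double: tangent at (52, 48): λ = (3·52² + 43)/(2·48) ≡ 42/35. 35⁻¹ ≡ 7 (mod 61), so λ ≡ 42·7 ≡ 50.
  x = λ² - 52 - 52 = 2500 - 104 ≡ 17; y = λ·(52 - 17) - 48 ≡ 55. → (17, 55)
add P: (17, 55) + (52, 48). λ = (48 - 55)/(52 - 17) ≡ 54/35 mod 61. 35⁻¹ ≡ 7 (mod 61), so λ ≡ 12.
  x = λ² - 17 - 52 = 144 - 69 ≡ 14; y = λ·(17 - 14) - 55 ≡ 42. → (14, 42)
double: tangent at (14, 42): λ = (3·14² + 43)/(2·42) ≡ 21/23. 23⁻¹ ≡ 8 (mod 61), so λ ≡ 21·8 ≡ 46.
  x = λ² - 14 - 14 = 2116 - 28 ≡ 14; y = λ·(14 - 14) - 42 ≡ 19. → (14, 19)
add P: (14, 19) + (52, 48). λ = (48 - 19)/(52 - 14) ≡ 29/38 mod 61. 38⁻¹ ≡ 53 (mod 61), so λ ≡ 12.
  x = λ² - 14 - 52 = 144 - 66 ≡ 17; y = λ·(14 - 17) - 19 ≡ 6. → (17, 6)

(17, 6)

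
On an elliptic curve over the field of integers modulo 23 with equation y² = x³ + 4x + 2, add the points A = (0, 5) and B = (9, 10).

(18, 8)

(0, 5) + (9, 10). λ = (10 - 5)/(9 - 0) ≡ 5/9 mod 23. 9⁻¹ ≡ 18 (mod 23) since 9·18 = 162 ≡ 1, so λ ≡ 21.
  x = λ² - 0 - 9 = 441 - 9 ≡ 18; y = λ·(0 - 18) - 5 ≡ 8. → (18, 8)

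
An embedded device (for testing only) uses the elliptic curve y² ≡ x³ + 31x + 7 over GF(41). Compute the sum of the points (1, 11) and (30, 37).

(9, 20)

(1, 11) + (30, 37). λ = (37 - 11)/(30 - 1) ≡ 26/29 mod 41. 29⁻¹ ≡ 17 (mod 41), so λ ≡ 32.
  x = λ² - 1 - 30 = 1024 - 31 ≡ 9; y = λ·(1 - 9) - 11 ≡ 20. → (9, 20)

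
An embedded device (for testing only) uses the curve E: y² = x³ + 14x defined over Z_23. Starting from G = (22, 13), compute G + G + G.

Repeated addition: build up to 3G.
2G: tangent at (22, 13): λ = (3·22² + 14)/(2·13) ≡ 17/3. 3⁻¹ ≡ 8 (mod 23), so λ ≡ 17·8 ≡ 21.
  x = λ² - 22 - 22 = 441 - 44 ≡ 6; y = λ·(22 - 6) - 13 ≡ 1. → (6, 1)
3G: (6, 1) + (22, 13). λ = (13 - 1)/(22 - 6) ≡ 12/16 mod 23. 16⁻¹ ≡ 13 (mod 23) since 16·13 = 208 ≡ 1, so λ ≡ 18.
  x = λ² - 6 - 22 = 324 - 28 ≡ 20; y = λ·(6 - 20) - 1 ≡ 0. → (20, 0)

(20, 0)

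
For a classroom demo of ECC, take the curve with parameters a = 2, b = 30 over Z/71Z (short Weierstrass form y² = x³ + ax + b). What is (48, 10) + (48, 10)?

(48, 61)

tangent at (48, 10): λ = (3·48² + 2)/(2·10) ≡ 27/20. 20⁻¹ ≡ 32 (mod 71), so λ ≡ 27·32 ≡ 12.
  x = λ² - 48 - 48 = 144 - 96 ≡ 48; y = λ·(48 - 48) - 10 ≡ 61. → (48, 61)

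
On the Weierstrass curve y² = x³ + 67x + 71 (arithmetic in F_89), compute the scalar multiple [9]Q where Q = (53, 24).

(65, 6)

Repeated addition: build up to 9Q.
2Q: tangent at (53, 24): λ = (3·53² + 67)/(2·24) ≡ 39/48. 48⁻¹ ≡ 13 (mod 89), so λ ≡ 39·13 ≡ 62.
  x = λ² - 53 - 53 = 3844 - 106 ≡ 0; y = λ·(53 - 0) - 24 ≡ 58. → (0, 58)
3Q: (0, 58) + (53, 24). λ = (24 - 58)/(53 - 0) ≡ 55/53 mod 89. 53⁻¹ ≡ 42 (mod 89), so λ ≡ 85.
  x = λ² - 0 - 53 = 7225 - 53 ≡ 52; y = λ·(0 - 52) - 58 ≡ 61. → (52, 61)
4Q: (52, 61) + (53, 24). λ = (24 - 61)/(53 - 52) ≡ 52/1 mod 89. 1⁻¹ ≡ 1 (mod 89), so λ ≡ 52.
  x = λ² - 52 - 53 = 2704 - 105 ≡ 18; y = λ·(52 - 18) - 61 ≡ 16. → (18, 16)
5Q: (18, 16) + (53, 24). λ = (24 - 16)/(53 - 18) ≡ 8/35 mod 89. 35⁻¹ ≡ 28 (mod 89), so λ ≡ 46.
  x = λ² - 18 - 53 = 2116 - 71 ≡ 87; y = λ·(18 - 87) - 16 ≡ 14. → (87, 14)
6Q: (87, 14) + (53, 24). λ = (24 - 14)/(53 - 87) ≡ 10/55 mod 89. 55⁻¹ ≡ 34 (mod 89), so λ ≡ 73.
  x = λ² - 87 - 53 = 5329 - 140 ≡ 27; y = λ·(87 - 27) - 14 ≡ 5. → (27, 5)
7Q: (27, 5) + (53, 24). λ = (24 - 5)/(53 - 27) ≡ 19/26 mod 89. 26⁻¹ ≡ 24 (mod 89) since 26·24 = 624 ≡ 1, so λ ≡ 11.
  x = λ² - 27 - 53 = 121 - 80 ≡ 41; y = λ·(27 - 41) - 5 ≡ 19. → (41, 19)
8Q: (41, 19) + (53, 24). λ = (24 - 19)/(53 - 41) ≡ 5/12 mod 89. 12⁻¹ ≡ 52 (mod 89) since 12·52 = 624 ≡ 1, so λ ≡ 82.
  x = λ² - 41 - 53 = 6724 - 94 ≡ 44; y = λ·(41 - 44) - 19 ≡ 2. → (44, 2)
9Q: (44, 2) + (53, 24). λ = (24 - 2)/(53 - 44) ≡ 22/9 mod 89. 9⁻¹ ≡ 10 (mod 89), so λ ≡ 42.
  x = λ² - 44 - 53 = 1764 - 97 ≡ 65; y = λ·(44 - 65) - 2 ≡ 6. → (65, 6)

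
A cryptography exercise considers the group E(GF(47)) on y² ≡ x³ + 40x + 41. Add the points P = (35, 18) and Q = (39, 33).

(35, 18) + (39, 33). λ = (33 - 18)/(39 - 35) ≡ 15/4 mod 47. 4⁻¹ ≡ 12 (mod 47), so λ ≡ 39.
  x = λ² - 35 - 39 = 1521 - 74 ≡ 37; y = λ·(35 - 37) - 18 ≡ 45. → (37, 45)

(37, 45)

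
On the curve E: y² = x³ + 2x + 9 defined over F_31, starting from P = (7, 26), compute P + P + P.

(0, 28)

Repeated addition: build up to 3P.
2P: tangent at (7, 26): λ = (3·7² + 2)/(2·26) ≡ 25/21. 21⁻¹ ≡ 3 (mod 31) since 21·3 = 63 ≡ 1, so λ ≡ 25·3 ≡ 13.
  x = λ² - 7 - 7 = 169 - 14 ≡ 0; y = λ·(7 - 0) - 26 ≡ 3. → (0, 3)
3P: (0, 3) + (7, 26). λ = (26 - 3)/(7 - 0) ≡ 23/7 mod 31. 7⁻¹ ≡ 9 (mod 31), so λ ≡ 21.
  x = λ² - 0 - 7 = 441 - 7 ≡ 0; y = λ·(0 - 0) - 3 ≡ 28. → (0, 28)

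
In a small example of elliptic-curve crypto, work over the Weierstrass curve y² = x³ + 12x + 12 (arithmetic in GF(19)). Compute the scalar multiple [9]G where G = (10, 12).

(10, 7)

Repeated addition: build up to 9G.
2G: tangent at (10, 12): λ = (3·10² + 12)/(2·12) ≡ 8/5. 5⁻¹ ≡ 4 (mod 19) since 5·4 = 20 ≡ 1, so λ ≡ 8·4 ≡ 13.
  x = λ² - 10 - 10 = 169 - 20 ≡ 16; y = λ·(10 - 16) - 12 ≡ 5. → (16, 5)
3G: (16, 5) + (10, 12). λ = (12 - 5)/(10 - 16) ≡ 7/13 mod 19. 13⁻¹ ≡ 3 (mod 19) since 13·3 = 39 ≡ 1, so λ ≡ 2.
  x = λ² - 16 - 10 = 4 - 26 ≡ 16; y = λ·(16 - 16) - 5 ≡ 14. → (16, 14)
4G: (16, 14) + (10, 12). λ = (12 - 14)/(10 - 16) ≡ 17/13 mod 19. 13⁻¹ ≡ 3 (mod 19), so λ ≡ 13.
  x = λ² - 16 - 10 = 169 - 26 ≡ 10; y = λ·(16 - 10) - 14 ≡ 7. → (10, 7)
5G: (10, 7) + (10, 12): same x and y₁ ≡ -y₂, so the sum is the point at infinity.
6G: the point at infinity + (10, 12) = (10, 12) (identity).
7G: tangent at (10, 12): λ = (3·10² + 12)/(2·12) ≡ 8/5. 5⁻¹ ≡ 4 (mod 19) since 5·4 = 20 ≡ 1, so λ ≡ 8·4 ≡ 13.
  x = λ² - 10 - 10 = 169 - 20 ≡ 16; y = λ·(10 - 16) - 12 ≡ 5. → (16, 5)
8G: (16, 5) + (10, 12). λ = (12 - 5)/(10 - 16) ≡ 7/13 mod 19. 13⁻¹ ≡ 3 (mod 19), so λ ≡ 2.
  x = λ² - 16 - 10 = 4 - 26 ≡ 16; y = λ·(16 - 16) - 5 ≡ 14. → (16, 14)
9G: (16, 14) + (10, 12). λ = (12 - 14)/(10 - 16) ≡ 17/13 mod 19. 13⁻¹ ≡ 3 (mod 19), so λ ≡ 13.
  x = λ² - 16 - 10 = 169 - 26 ≡ 10; y = λ·(16 - 10) - 14 ≡ 7. → (10, 7)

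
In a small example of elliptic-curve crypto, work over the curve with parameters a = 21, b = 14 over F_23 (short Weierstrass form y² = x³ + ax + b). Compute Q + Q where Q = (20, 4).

(19, 2)

tangent at (20, 4): λ = (3·20² + 21)/(2·4) ≡ 2/8. 8⁻¹ ≡ 3 (mod 23) since 8·3 = 24 ≡ 1, so λ ≡ 2·3 ≡ 6.
  x = λ² - 20 - 20 = 36 - 40 ≡ 19; y = λ·(20 - 19) - 4 ≡ 2. → (19, 2)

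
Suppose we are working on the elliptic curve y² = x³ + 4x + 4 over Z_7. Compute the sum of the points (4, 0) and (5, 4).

(4, 0) + (5, 4). λ = (4 - 0)/(5 - 4) ≡ 4/1 mod 7. 1⁻¹ ≡ 1 (mod 7) since 1·1 = 1 ≡ 1, so λ ≡ 4.
  x = λ² - 4 - 5 = 16 - 9 ≡ 0; y = λ·(4 - 0) - 0 ≡ 2. → (0, 2)

(0, 2)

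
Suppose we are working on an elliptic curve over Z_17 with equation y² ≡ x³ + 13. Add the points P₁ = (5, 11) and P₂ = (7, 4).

(5, 11) + (7, 4). λ = (4 - 11)/(7 - 5) ≡ 10/2 mod 17. 2⁻¹ ≡ 9 (mod 17), so λ ≡ 5.
  x = λ² - 5 - 7 = 25 - 12 ≡ 13; y = λ·(5 - 13) - 11 ≡ 0. → (13, 0)

(13, 0)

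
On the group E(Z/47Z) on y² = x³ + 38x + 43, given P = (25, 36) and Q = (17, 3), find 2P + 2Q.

First 2P:
Repeated addition: build up to 2P.
2P: tangent at (25, 36): λ = (3·25² + 38)/(2·36) ≡ 33/25. 25⁻¹ ≡ 32 (mod 47), so λ ≡ 33·32 ≡ 22.
  x = λ² - 25 - 25 = 484 - 50 ≡ 11; y = λ·(25 - 11) - 36 ≡ 37. → (11, 37)
2P = (11, 37).
Next 2Q:
Repeated addition: build up to 2Q.
2Q: tangent at (17, 3): λ = (3·17² + 38)/(2·3) ≡ 12/6. 6⁻¹ ≡ 8 (mod 47), so λ ≡ 12·8 ≡ 2.
  x = λ² - 17 - 17 = 4 - 34 ≡ 17; y = λ·(17 - 17) - 3 ≡ 44. → (17, 44)
2Q = (17, 44).
Finally 2P + 2Q:
(11, 37) + (17, 44). λ = (44 - 37)/(17 - 11) ≡ 7/6 mod 47. 6⁻¹ ≡ 8 (mod 47), so λ ≡ 9.
  x = λ² - 11 - 17 = 81 - 28 ≡ 6; y = λ·(11 - 6) - 37 ≡ 8. → (6, 8)

(6, 8)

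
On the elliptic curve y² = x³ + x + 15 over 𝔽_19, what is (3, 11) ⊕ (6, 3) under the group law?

(15, 2)

(3, 11) + (6, 3). λ = (3 - 11)/(6 - 3) ≡ 11/3 mod 19. 3⁻¹ ≡ 13 (mod 19) since 3·13 = 39 ≡ 1, so λ ≡ 10.
  x = λ² - 3 - 6 = 100 - 9 ≡ 15; y = λ·(3 - 15) - 11 ≡ 2. → (15, 2)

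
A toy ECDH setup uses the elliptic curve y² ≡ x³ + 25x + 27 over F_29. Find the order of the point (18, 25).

2P: tangent at (18, 25): λ = (3·18² + 25)/(2·25) ≡ 11/21. 21⁻¹ ≡ 18 (mod 29) since 21·18 = 378 ≡ 1, so λ ≡ 11·18 ≡ 24.
  x = λ² - 18 - 18 = 576 - 36 ≡ 18; y = λ·(18 - 18) - 25 ≡ 4. → (18, 4)
3P: (18, 4) + (18, 25): same x and y₁ ≡ -y₂, so the sum is the point at infinity.
3P = the point at infinity, so the order is 3.

3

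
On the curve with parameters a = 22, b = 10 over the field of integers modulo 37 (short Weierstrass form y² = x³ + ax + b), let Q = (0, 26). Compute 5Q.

Repeated addition: build up to 5Q.
2Q: tangent at (0, 26): λ = (3·0² + 22)/(2·26) ≡ 22/15. 15⁻¹ ≡ 5 (mod 37), so λ ≡ 22·5 ≡ 36.
  x = λ² - 0 - 0 = 1296 - 0 ≡ 1; y = λ·(0 - 1) - 26 ≡ 12. → (1, 12)
3Q: (1, 12) + (0, 26). λ = (26 - 12)/(0 - 1) ≡ 14/36 mod 37. 36⁻¹ ≡ 36 (mod 37), so λ ≡ 23.
  x = λ² - 1 - 0 = 529 - 1 ≡ 10; y = λ·(1 - 10) - 12 ≡ 3. → (10, 3)
4Q: (10, 3) + (0, 26). λ = (26 - 3)/(0 - 10) ≡ 23/27 mod 37. 27⁻¹ ≡ 11 (mod 37) since 27·11 = 297 ≡ 1, so λ ≡ 31.
  x = λ² - 10 - 0 = 961 - 10 ≡ 26; y = λ·(10 - 26) - 3 ≡ 19. → (26, 19)
5Q: (26, 19) + (0, 26). λ = (26 - 19)/(0 - 26) ≡ 7/11 mod 37. 11⁻¹ ≡ 27 (mod 37), so λ ≡ 4.
  x = λ² - 26 - 0 = 16 - 26 ≡ 27; y = λ·(26 - 27) - 19 ≡ 14. → (27, 14)

(27, 14)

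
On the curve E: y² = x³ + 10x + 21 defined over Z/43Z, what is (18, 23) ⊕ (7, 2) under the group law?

(22, 28)

(18, 23) + (7, 2). λ = (2 - 23)/(7 - 18) ≡ 22/32 mod 43. 32⁻¹ ≡ 39 (mod 43), so λ ≡ 41.
  x = λ² - 18 - 7 = 1681 - 25 ≡ 22; y = λ·(18 - 22) - 23 ≡ 28. → (22, 28)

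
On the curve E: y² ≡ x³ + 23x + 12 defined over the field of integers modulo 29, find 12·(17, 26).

Write G = (17, 26).
Double-and-add on 12 = (1100)₂. Start with G = (17, 26) for the leading 1-bit.
double: tangent at (17, 26): λ = (3·17² + 23)/(2·26) ≡ 20/23. 23⁻¹ ≡ 24 (mod 29), so λ ≡ 20·24 ≡ 16.
  x = λ² - 17 - 17 = 256 - 34 ≡ 19; y = λ·(17 - 19) - 26 ≡ 0. → (19, 0)
add G: (19, 0) + (17, 26). λ = (26 - 0)/(17 - 19) ≡ 26/27 mod 29. 27⁻¹ ≡ 14 (mod 29), so λ ≡ 16.
  x = λ² - 19 - 17 = 256 - 36 ≡ 17; y = λ·(19 - 17) - 0 ≡ 3. → (17, 3)
double: tangent at (17, 3): λ = (3·17² + 23)/(2·3) ≡ 20/6. 6⁻¹ ≡ 5 (mod 29), so λ ≡ 20·5 ≡ 13.
  x = λ² - 17 - 17 = 169 - 34 ≡ 19; y = λ·(17 - 19) - 3 ≡ 0. → (19, 0)
double: (19, 0) + (19, 0): same x and y₁ ≡ -y₂, so the sum is O.

O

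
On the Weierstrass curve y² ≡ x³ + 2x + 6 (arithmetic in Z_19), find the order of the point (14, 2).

2P: tangent at (14, 2): λ = (3·14² + 2)/(2·2) ≡ 1/4. 4⁻¹ ≡ 5 (mod 19), so λ ≡ 1·5 ≡ 5.
  x = λ² - 14 - 14 = 25 - 28 ≡ 16; y = λ·(14 - 16) - 2 ≡ 7. → (16, 7)
3P: (16, 7) + (14, 2). λ = (2 - 7)/(14 - 16) ≡ 14/17 mod 19. 17⁻¹ ≡ 9 (mod 19), so λ ≡ 12.
  x = λ² - 16 - 14 = 144 - 30 ≡ 0; y = λ·(16 - 0) - 7 ≡ 14. → (0, 14)
4P: (0, 14) + (14, 2). λ = (2 - 14)/(14 - 0) ≡ 7/14 mod 19. 14⁻¹ ≡ 15 (mod 19), so λ ≡ 10.
  x = λ² - 0 - 14 = 100 - 14 ≡ 10; y = λ·(0 - 10) - 14 ≡ 0. → (10, 0)
5P: (10, 0) + (14, 2). λ = (2 - 0)/(14 - 10) ≡ 2/4 mod 19. 4⁻¹ ≡ 5 (mod 19), so λ ≡ 10.
  x = λ² - 10 - 14 = 100 - 24 ≡ 0; y = λ·(10 - 0) - 0 ≡ 5. → (0, 5)
6P: (0, 5) + (14, 2). λ = (2 - 5)/(14 - 0) ≡ 16/14 mod 19. 14⁻¹ ≡ 15 (mod 19), so λ ≡ 12.
  x = λ² - 0 - 14 = 144 - 14 ≡ 16; y = λ·(0 - 16) - 5 ≡ 12. → (16, 12)
7P: (16, 12) + (14, 2). λ = (2 - 12)/(14 - 16) ≡ 9/17 mod 19. 17⁻¹ ≡ 9 (mod 19), so λ ≡ 5.
  x = λ² - 16 - 14 = 25 - 30 ≡ 14; y = λ·(16 - 14) - 12 ≡ 17. → (14, 17)
8P: (14, 17) + (14, 2): same x and y₁ ≡ -y₂, so the sum is O.
8P = O, so the order is 8.

8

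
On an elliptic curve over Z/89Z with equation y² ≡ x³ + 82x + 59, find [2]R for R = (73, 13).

tangent at (73, 13): λ = (3·73² + 82)/(2·13) ≡ 49/26. 26⁻¹ ≡ 24 (mod 89), so λ ≡ 49·24 ≡ 19.
  x = λ² - 73 - 73 = 361 - 146 ≡ 37; y = λ·(73 - 37) - 13 ≡ 48. → (37, 48)

(37, 48)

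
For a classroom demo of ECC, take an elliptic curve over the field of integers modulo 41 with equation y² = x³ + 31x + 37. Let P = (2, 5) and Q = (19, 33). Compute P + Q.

(2, 5) + (19, 33). λ = (33 - 5)/(19 - 2) ≡ 28/17 mod 41. 17⁻¹ ≡ 29 (mod 41) since 17·29 = 493 ≡ 1, so λ ≡ 33.
  x = λ² - 2 - 19 = 1089 - 21 ≡ 2; y = λ·(2 - 2) - 5 ≡ 36. → (2, 36)

(2, 36)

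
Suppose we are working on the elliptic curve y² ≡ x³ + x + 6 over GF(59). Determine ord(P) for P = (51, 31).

2P: tangent at (51, 31): λ = (3·51² + 1)/(2·31) ≡ 16/3. 3⁻¹ ≡ 20 (mod 59) since 3·20 = 60 ≡ 1, so λ ≡ 16·20 ≡ 25.
  x = λ² - 51 - 51 = 625 - 102 ≡ 51; y = λ·(51 - 51) - 31 ≡ 28. → (51, 28)
3P: (51, 28) + (51, 31): same x and y₁ ≡ -y₂, so the sum is 𝒪.
3P = 𝒪, so the order is 3.

3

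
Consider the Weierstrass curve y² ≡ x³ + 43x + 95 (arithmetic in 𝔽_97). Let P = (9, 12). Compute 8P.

Double-and-add on 8 = (1000)₂. Start with P = (9, 12) for the leading 1-bit.
double: tangent at (9, 12): λ = (3·9² + 43)/(2·12) ≡ 92/24. 24⁻¹ ≡ 93 (mod 97), so λ ≡ 92·93 ≡ 20.
  x = λ² - 9 - 9 = 400 - 18 ≡ 91; y = λ·(9 - 91) - 12 ≡ 94. → (91, 94)
double: tangent at (91, 94): λ = (3·91² + 43)/(2·94) ≡ 54/91. 91⁻¹ ≡ 16 (mod 97), so λ ≡ 54·16 ≡ 88.
  x = λ² - 91 - 91 = 7744 - 182 ≡ 93; y = λ·(91 - 93) - 94 ≡ 21. → (93, 21)
double: tangent at (93, 21): λ = (3·93² + 43)/(2·21) ≡ 91/42. 42⁻¹ ≡ 67 (mod 97), so λ ≡ 91·67 ≡ 83.
  x = λ² - 93 - 93 = 6889 - 186 ≡ 10; y = λ·(93 - 10) - 21 ≡ 78. → (10, 78)

(10, 78)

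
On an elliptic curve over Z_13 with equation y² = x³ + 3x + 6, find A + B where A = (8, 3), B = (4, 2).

(10, 3)

(8, 3) + (4, 2). λ = (2 - 3)/(4 - 8) ≡ 12/9 mod 13. 9⁻¹ ≡ 3 (mod 13) since 9·3 = 27 ≡ 1, so λ ≡ 10.
  x = λ² - 8 - 4 = 100 - 12 ≡ 10; y = λ·(8 - 10) - 3 ≡ 3. → (10, 3)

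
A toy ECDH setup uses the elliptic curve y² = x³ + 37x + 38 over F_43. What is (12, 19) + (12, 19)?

(42, 0)

tangent at (12, 19): λ = (3·12² + 37)/(2·19) ≡ 39/38. 38⁻¹ ≡ 17 (mod 43), so λ ≡ 39·17 ≡ 18.
  x = λ² - 12 - 12 = 324 - 24 ≡ 42; y = λ·(12 - 42) - 19 ≡ 0. → (42, 0)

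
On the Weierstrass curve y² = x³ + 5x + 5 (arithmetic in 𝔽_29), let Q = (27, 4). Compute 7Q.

Repeated addition: build up to 7Q.
2Q: tangent at (27, 4): λ = (3·27² + 5)/(2·4) ≡ 17/8. 8⁻¹ ≡ 11 (mod 29) since 8·11 = 88 ≡ 1, so λ ≡ 17·11 ≡ 13.
  x = λ² - 27 - 27 = 169 - 54 ≡ 28; y = λ·(27 - 28) - 4 ≡ 12. → (28, 12)
3Q: (28, 12) + (27, 4). λ = (4 - 12)/(27 - 28) ≡ 21/28 mod 29. 28⁻¹ ≡ 28 (mod 29), so λ ≡ 8.
  x = λ² - 28 - 27 = 64 - 55 ≡ 9; y = λ·(28 - 9) - 12 ≡ 24. → (9, 24)
4Q: (9, 24) + (27, 4). λ = (4 - 24)/(27 - 9) ≡ 9/18 mod 29. 18⁻¹ ≡ 21 (mod 29), so λ ≡ 15.
  x = λ² - 9 - 27 = 225 - 36 ≡ 15; y = λ·(9 - 15) - 24 ≡ 2. → (15, 2)
5Q: (15, 2) + (27, 4). λ = (4 - 2)/(27 - 15) ≡ 2/12 mod 29. 12⁻¹ ≡ 17 (mod 29), so λ ≡ 5.
  x = λ² - 15 - 27 = 25 - 42 ≡ 12; y = λ·(15 - 12) - 2 ≡ 13. → (12, 13)
6Q: (12, 13) + (27, 4). λ = (4 - 13)/(27 - 12) ≡ 20/15 mod 29. 15⁻¹ ≡ 2 (mod 29) since 15·2 = 30 ≡ 1, so λ ≡ 11.
  x = λ² - 12 - 27 = 121 - 39 ≡ 24; y = λ·(12 - 24) - 13 ≡ 0. → (24, 0)
7Q: (24, 0) + (27, 4). λ = (4 - 0)/(27 - 24) ≡ 4/3 mod 29. 3⁻¹ ≡ 10 (mod 29), so λ ≡ 11.
  x = λ² - 24 - 27 = 121 - 51 ≡ 12; y = λ·(24 - 12) - 0 ≡ 16. → (12, 16)

(12, 16)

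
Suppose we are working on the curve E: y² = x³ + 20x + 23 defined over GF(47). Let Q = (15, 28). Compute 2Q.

tangent at (15, 28): λ = (3·15² + 20)/(2·28) ≡ 37/9. 9⁻¹ ≡ 21 (mod 47), so λ ≡ 37·21 ≡ 25.
  x = λ² - 15 - 15 = 625 - 30 ≡ 31; y = λ·(15 - 31) - 28 ≡ 42. → (31, 42)

(31, 42)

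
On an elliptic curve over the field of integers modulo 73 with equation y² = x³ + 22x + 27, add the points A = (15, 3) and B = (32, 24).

(25, 19)

(15, 3) + (32, 24). λ = (24 - 3)/(32 - 15) ≡ 21/17 mod 73. 17⁻¹ ≡ 43 (mod 73), so λ ≡ 27.
  x = λ² - 15 - 32 = 729 - 47 ≡ 25; y = λ·(15 - 25) - 3 ≡ 19. → (25, 19)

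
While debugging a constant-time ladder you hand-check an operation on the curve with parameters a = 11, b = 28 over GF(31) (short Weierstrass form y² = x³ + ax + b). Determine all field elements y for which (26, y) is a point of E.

none

x³ + 11x + 28 = 17890 ≡ 3 (mod 31).
3 is a non-residue mod 31; no y exists.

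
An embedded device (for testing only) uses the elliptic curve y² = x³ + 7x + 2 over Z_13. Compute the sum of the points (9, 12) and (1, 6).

(6, 0)

(9, 12) + (1, 6). λ = (6 - 12)/(1 - 9) ≡ 7/5 mod 13. 5⁻¹ ≡ 8 (mod 13) since 5·8 = 40 ≡ 1, so λ ≡ 4.
  x = λ² - 9 - 1 = 16 - 10 ≡ 6; y = λ·(9 - 6) - 12 ≡ 0. → (6, 0)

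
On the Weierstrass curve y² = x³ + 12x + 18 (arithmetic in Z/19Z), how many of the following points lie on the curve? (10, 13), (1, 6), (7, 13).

1

(10, 13): 13² ≡ 17, rhs ≡ 17 → on.
(1, 6): 6² ≡ 17, rhs ≡ 12 → off.
(7, 13): 13² ≡ 17, rhs ≡ 8 → off.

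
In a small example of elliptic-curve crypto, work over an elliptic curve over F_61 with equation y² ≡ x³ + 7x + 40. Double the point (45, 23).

(31, 6)

tangent at (45, 23): λ = (3·45² + 7)/(2·23) ≡ 43/46. 46⁻¹ ≡ 4 (mod 61) since 46·4 = 184 ≡ 1, so λ ≡ 43·4 ≡ 50.
  x = λ² - 45 - 45 = 2500 - 90 ≡ 31; y = λ·(45 - 31) - 23 ≡ 6. → (31, 6)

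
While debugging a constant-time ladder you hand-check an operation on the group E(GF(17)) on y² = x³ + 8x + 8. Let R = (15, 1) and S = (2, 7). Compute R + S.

(15, 16)

(15, 1) + (2, 7). λ = (7 - 1)/(2 - 15) ≡ 6/4 mod 17. 4⁻¹ ≡ 13 (mod 17), so λ ≡ 10.
  x = λ² - 15 - 2 = 100 - 17 ≡ 15; y = λ·(15 - 15) - 1 ≡ 16. → (15, 16)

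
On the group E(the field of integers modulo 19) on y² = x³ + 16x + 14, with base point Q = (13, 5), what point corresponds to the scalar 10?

Double-and-add on 10 = (1010)₂. Start with Q = (13, 5) for the leading 1-bit.
double: tangent at (13, 5): λ = (3·13² + 16)/(2·5) ≡ 10/10. 10⁻¹ ≡ 2 (mod 19) since 10·2 = 20 ≡ 1, so λ ≡ 10·2 ≡ 1.
  x = λ² - 13 - 13 = 1 - 26 ≡ 13; y = λ·(13 - 13) - 5 ≡ 14. → (13, 14)
double: tangent at (13, 14): λ = (3·13² + 16)/(2·14) ≡ 10/9. 9⁻¹ ≡ 17 (mod 19) since 9·17 = 153 ≡ 1, so λ ≡ 10·17 ≡ 18.
  x = λ² - 13 - 13 = 324 - 26 ≡ 13; y = λ·(13 - 13) - 14 ≡ 5. → (13, 5)
add Q: tangent at (13, 5): λ = (3·13² + 16)/(2·5) ≡ 10/10. 10⁻¹ ≡ 2 (mod 19) since 10·2 = 20 ≡ 1, so λ ≡ 10·2 ≡ 1.
  x = λ² - 13 - 13 = 1 - 26 ≡ 13; y = λ·(13 - 13) - 5 ≡ 14. → (13, 14)
double: tangent at (13, 14): λ = (3·13² + 16)/(2·14) ≡ 10/9. 9⁻¹ ≡ 17 (mod 19), so λ ≡ 10·17 ≡ 18.
  x = λ² - 13 - 13 = 324 - 26 ≡ 13; y = λ·(13 - 13) - 14 ≡ 5. → (13, 5)

(13, 5)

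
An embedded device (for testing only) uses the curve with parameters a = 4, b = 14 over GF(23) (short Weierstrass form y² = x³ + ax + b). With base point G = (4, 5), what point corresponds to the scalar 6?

(11, 3)

Double-and-add on 6 = (110)₂. Start with G = (4, 5) for the leading 1-bit.
double: tangent at (4, 5): λ = (3·4² + 4)/(2·5) ≡ 6/10. 10⁻¹ ≡ 7 (mod 23), so λ ≡ 6·7 ≡ 19.
  x = λ² - 4 - 4 = 361 - 8 ≡ 8; y = λ·(4 - 8) - 5 ≡ 11. → (8, 11)
add G: (8, 11) + (4, 5). λ = (5 - 11)/(4 - 8) ≡ 17/19 mod 23. 19⁻¹ ≡ 17 (mod 23), so λ ≡ 13.
  x = λ² - 8 - 4 = 169 - 12 ≡ 19; y = λ·(8 - 19) - 11 ≡ 7. → (19, 7)
double: tangent at (19, 7): λ = (3·19² + 4)/(2·7) ≡ 6/14. 14⁻¹ ≡ 5 (mod 23), so λ ≡ 6·5 ≡ 7.
  x = λ² - 19 - 19 = 49 - 38 ≡ 11; y = λ·(19 - 11) - 7 ≡ 3. → (11, 3)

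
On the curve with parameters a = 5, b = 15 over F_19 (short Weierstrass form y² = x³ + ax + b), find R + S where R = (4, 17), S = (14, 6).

(4, 17) + (14, 6). λ = (6 - 17)/(14 - 4) ≡ 8/10 mod 19. 10⁻¹ ≡ 2 (mod 19) since 10·2 = 20 ≡ 1, so λ ≡ 16.
  x = λ² - 4 - 14 = 256 - 18 ≡ 10; y = λ·(4 - 10) - 17 ≡ 1. → (10, 1)

(10, 1)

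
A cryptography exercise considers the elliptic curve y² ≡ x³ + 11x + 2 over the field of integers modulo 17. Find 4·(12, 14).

(0, 6)

Write P = (12, 14).
Double-and-add on 4 = (100)₂. Start with P = (12, 14) for the leading 1-bit.
double: tangent at (12, 14): λ = (3·12² + 11)/(2·14) ≡ 1/11. 11⁻¹ ≡ 14 (mod 17) since 11·14 = 154 ≡ 1, so λ ≡ 1·14 ≡ 14.
  x = λ² - 12 - 12 = 196 - 24 ≡ 2; y = λ·(12 - 2) - 14 ≡ 7. → (2, 7)
double: tangent at (2, 7): λ = (3·2² + 11)/(2·7) ≡ 6/14. 14⁻¹ ≡ 11 (mod 17), so λ ≡ 6·11 ≡ 15.
  x = λ² - 2 - 2 = 225 - 4 ≡ 0; y = λ·(2 - 0) - 7 ≡ 6. → (0, 6)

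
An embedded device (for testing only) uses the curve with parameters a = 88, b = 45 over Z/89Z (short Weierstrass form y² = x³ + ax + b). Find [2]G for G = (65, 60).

(65, 29)

tangent at (65, 60): λ = (3·65² + 88)/(2·60) ≡ 36/31. 31⁻¹ ≡ 23 (mod 89), so λ ≡ 36·23 ≡ 27.
  x = λ² - 65 - 65 = 729 - 130 ≡ 65; y = λ·(65 - 65) - 60 ≡ 29. → (65, 29)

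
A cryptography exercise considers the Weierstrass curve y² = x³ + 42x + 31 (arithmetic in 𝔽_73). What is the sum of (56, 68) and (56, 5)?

The two points share x = 56 and their y-coordinates satisfy 68 + 5 ≡ 0 (mod 73), so they are inverses. Their sum is O.

O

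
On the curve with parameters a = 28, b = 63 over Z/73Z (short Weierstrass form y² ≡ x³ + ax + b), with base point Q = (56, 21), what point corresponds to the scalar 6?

Double-and-add on 6 = (110)₂. Start with Q = (56, 21) for the leading 1-bit.
double: tangent at (56, 21): λ = (3·56² + 28)/(2·21) ≡ 19/42. 42⁻¹ ≡ 40 (mod 73), so λ ≡ 19·40 ≡ 30.
  x = λ² - 56 - 56 = 900 - 112 ≡ 58; y = λ·(56 - 58) - 21 ≡ 65. → (58, 65)
add Q: (58, 65) + (56, 21). λ = (21 - 65)/(56 - 58) ≡ 29/71 mod 73. 71⁻¹ ≡ 36 (mod 73), so λ ≡ 22.
  x = λ² - 58 - 56 = 484 - 114 ≡ 5; y = λ·(58 - 5) - 65 ≡ 6. → (5, 6)
double: tangent at (5, 6): λ = (3·5² + 28)/(2·6) ≡ 30/12. 12⁻¹ ≡ 67 (mod 73), so λ ≡ 30·67 ≡ 39.
  x = λ² - 5 - 5 = 1521 - 10 ≡ 51; y = λ·(5 - 51) - 6 ≡ 25. → (51, 25)

(51, 25)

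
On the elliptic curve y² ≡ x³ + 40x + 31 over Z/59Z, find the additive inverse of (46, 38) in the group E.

-(46, 38) = (46, -38 mod 59) = (46, 21).

(46, 21)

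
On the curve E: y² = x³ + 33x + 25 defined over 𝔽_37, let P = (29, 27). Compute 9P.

(35, 32)

Double-and-add on 9 = (1001)₂. Start with P = (29, 27) for the leading 1-bit.
double: tangent at (29, 27): λ = (3·29² + 33)/(2·27) ≡ 3/17. 17⁻¹ ≡ 24 (mod 37), so λ ≡ 3·24 ≡ 35.
  x = λ² - 29 - 29 = 1225 - 58 ≡ 20; y = λ·(29 - 20) - 27 ≡ 29. → (20, 29)
double: tangent at (20, 29): λ = (3·20² + 33)/(2·29) ≡ 12/21. 21⁻¹ ≡ 30 (mod 37), so λ ≡ 12·30 ≡ 27.
  x = λ² - 20 - 20 = 729 - 40 ≡ 23; y = λ·(20 - 23) - 29 ≡ 1. → (23, 1)
double: tangent at (23, 1): λ = (3·23² + 33)/(2·1) ≡ 29/2. 2⁻¹ ≡ 19 (mod 37), so λ ≡ 29·19 ≡ 33.
  x = λ² - 23 - 23 = 1089 - 46 ≡ 7; y = λ·(23 - 7) - 1 ≡ 9. → (7, 9)
add P: (7, 9) + (29, 27). λ = (27 - 9)/(29 - 7) ≡ 18/22 mod 37. 22⁻¹ ≡ 32 (mod 37) since 22·32 = 704 ≡ 1, so λ ≡ 21.
  x = λ² - 7 - 29 = 441 - 36 ≡ 35; y = λ·(7 - 35) - 9 ≡ 32. → (35, 32)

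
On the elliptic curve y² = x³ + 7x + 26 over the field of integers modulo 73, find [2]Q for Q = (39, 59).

(66, 46)

tangent at (39, 59): λ = (3·39² + 7)/(2·59) ≡ 44/45. 45⁻¹ ≡ 13 (mod 73) since 45·13 = 585 ≡ 1, so λ ≡ 44·13 ≡ 61.
  x = λ² - 39 - 39 = 3721 - 78 ≡ 66; y = λ·(39 - 66) - 59 ≡ 46. → (66, 46)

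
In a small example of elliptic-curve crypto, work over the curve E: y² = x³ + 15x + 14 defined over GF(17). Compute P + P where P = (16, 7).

(4, 6)

tangent at (16, 7): λ = (3·16² + 15)/(2·7) ≡ 1/14. 14⁻¹ ≡ 11 (mod 17), so λ ≡ 1·11 ≡ 11.
  x = λ² - 16 - 16 = 121 - 32 ≡ 4; y = λ·(16 - 4) - 7 ≡ 6. → (4, 6)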